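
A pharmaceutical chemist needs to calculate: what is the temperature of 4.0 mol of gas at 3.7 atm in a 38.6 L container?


PV = nRT  (R = 0.08206 L·atm/(mol·K))
T = PV/(nR) = 3.7×38.6/(4.0×0.08206)
= 142.82/0.328240
= 435.11 K

435.11 K


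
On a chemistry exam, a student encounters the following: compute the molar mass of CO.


M(CO) = 1×12.01 + 1×16.0
= 12.01 + 16.0
= 28.01 g/mol

28.01 g/mol


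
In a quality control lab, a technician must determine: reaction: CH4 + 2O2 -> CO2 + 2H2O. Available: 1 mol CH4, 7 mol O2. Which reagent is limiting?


Mole ratio available / coefficient:
  CH4: 1/1 = 1.000
  O2: 7/2 = 3.500
Smaller ratio is limiting.

CH4


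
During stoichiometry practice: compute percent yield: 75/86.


% yield = actual/theoretical × 100
= 75/86 × 100
= 87.21%

87.21%


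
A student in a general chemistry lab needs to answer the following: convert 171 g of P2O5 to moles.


M(P2O5) = 141.94 g/mol
n = mass/M = 171/141.94 = 1.2047 mol

1.2047 mol


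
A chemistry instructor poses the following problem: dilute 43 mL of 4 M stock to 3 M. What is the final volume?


C1V1 = C2V2
4 × 43 = 3 × V2
V2 = 172/3 = 57.33 mL

57.33 mL


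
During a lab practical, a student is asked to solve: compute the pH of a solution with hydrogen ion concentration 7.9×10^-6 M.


pH = -log10([H+]) = -log10(7.9×10^-6)
= 6 - log10(7.9)
= 6 - 0.9
= 5.1

5.1


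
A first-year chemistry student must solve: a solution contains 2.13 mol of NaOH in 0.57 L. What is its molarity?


M = n/V = 2.13/0.57 = 3.737 mol/L

3.737 M


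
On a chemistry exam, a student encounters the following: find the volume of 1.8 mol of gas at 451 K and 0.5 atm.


PV = nRT  (R = 0.08206 L·atm/(mol·K))
V = nRT/P = 1.8×0.08206×451/0.5
= 133.233 L

133.233 L


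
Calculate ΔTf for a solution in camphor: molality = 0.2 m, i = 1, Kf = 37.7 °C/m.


ΔTf = Kf × m × i
= 37.7 × 0.2 × 1
= 7.54 °C

7.54 °C


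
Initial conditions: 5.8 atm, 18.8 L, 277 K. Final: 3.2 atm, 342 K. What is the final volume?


P1V1/T1 = P2V2/T2
V2 = P1V1T2/(T1P2)
= 5.8×18.8×342/(277×3.2)
= 42.071 L

42.071 L


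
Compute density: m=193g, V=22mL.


ρ = mass/volume
= 193/22
= 8.773 g/mL

8.773 g/mL


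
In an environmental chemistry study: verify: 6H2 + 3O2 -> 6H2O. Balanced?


Equation: 6H2 + 3O2 -> 6H2O
Check atoms: H: 12=12, O: 6=6
Balanced

Yes, balanced


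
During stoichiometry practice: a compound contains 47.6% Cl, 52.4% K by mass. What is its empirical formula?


Assume 100 g sample. Moles of each element:
  Cl: 47.6/35.45 = 1.343 mol
  K: 52.4/39.1 = 1.34 mol
Divide by smallest (1.34):
  Cl: 1.343/1.34 = 1.0
  K: 1.34/1.34 = 1.0
Empirical formula: KCl

KCl


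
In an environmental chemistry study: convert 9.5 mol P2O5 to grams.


M(P2O5) = 141.94 g/mol
mass = n × M = 9.5 × 141.94 = 1348.43 g

1348.43 g


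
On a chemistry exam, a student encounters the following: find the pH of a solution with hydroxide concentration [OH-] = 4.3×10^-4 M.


pOH = -log10([OH-]) = -log10(4.3×10^-4)
= 4 - log10(4.3) = 3.37
pH = 14 - pOH = 14 - 3.37 = 10.63

10.63


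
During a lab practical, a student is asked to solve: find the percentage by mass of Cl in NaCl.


M(NaCl) = 1×22.99 + 1×35.45 = 58.44 g/mol
Mass of Cl = 1 × 35.45 = 35.45 g/mol
% Cl = 35.45/58.44 × 100 = 60.66%

60.66%


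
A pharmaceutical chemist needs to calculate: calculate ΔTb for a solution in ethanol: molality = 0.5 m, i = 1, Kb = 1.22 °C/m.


ΔTb = Kb × m × i
= 1.22 × 0.5 × 1
= 0.61 °C

0.61 °C


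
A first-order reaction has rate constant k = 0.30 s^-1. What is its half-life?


t½ = ln2/k = 0.693147/(0.30 s^-1)
= 2.310 s

2.310 s


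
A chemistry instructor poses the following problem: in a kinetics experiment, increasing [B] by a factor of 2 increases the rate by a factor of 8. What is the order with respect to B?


rate ∝ [B]^n
2^n = 8 → n = 3
Order in B: 3

3


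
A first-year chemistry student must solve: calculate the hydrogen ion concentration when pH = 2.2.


[H+] = 10^(-pH) = 10^(-2.2)
= 6.31×10^-3 M

6.31×10^-3 M


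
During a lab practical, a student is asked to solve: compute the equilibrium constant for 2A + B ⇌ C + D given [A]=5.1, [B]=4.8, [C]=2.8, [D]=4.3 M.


Kc = [C][D]/([A]^2[B])
= (2.8^1 × 4.3^1)/(5.1^2 × 4.8^1)
= 12.04/124.848
= 0.09644

0.09644


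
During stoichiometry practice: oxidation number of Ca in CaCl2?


Group 2 metal: +2
Oxidation number: +2

+2


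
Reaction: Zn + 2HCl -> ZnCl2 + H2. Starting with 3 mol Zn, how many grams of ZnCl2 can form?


Mole ratio ZnCl2:Zn = 1:1
n(ZnCl2) = 3 × 1/1 = 3.000 mol
mass = 3.000 × 136.28 = 408.84 g

408.84 g


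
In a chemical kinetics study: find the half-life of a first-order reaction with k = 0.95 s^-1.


t½ = ln2/k = 0.693147/(0.95 s^-1)
= 0.7296 s

0.7296 s


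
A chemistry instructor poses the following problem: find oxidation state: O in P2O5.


O is usually -2
Oxidation number: -2

-2


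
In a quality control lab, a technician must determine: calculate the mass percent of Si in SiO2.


M(SiO2) = 1×28.09 + 2×16.0 = 60.09 g/mol
Mass of Si = 1 × 28.09 = 28.09 g/mol
% Si = 28.09/60.09 × 100 = 46.75%

46.75%


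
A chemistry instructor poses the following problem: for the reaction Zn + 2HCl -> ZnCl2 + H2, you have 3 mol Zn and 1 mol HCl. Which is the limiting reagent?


Mole ratio available / coefficient:
  Zn: 3/1 = 3.000
  HCl: 1/2 = 0.500
Smaller ratio is limiting.

HCl


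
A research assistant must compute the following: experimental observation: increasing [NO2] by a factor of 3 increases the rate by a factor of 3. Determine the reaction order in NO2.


rate ∝ [NO2]^n
3^n = 3 → n = 1
Order in NO2: 1

1


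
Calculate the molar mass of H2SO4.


M(H2SO4) = 2×1.008 + 1×32.07 + 4×16.0
= 2.02 + 32.07 + 64.0
= 98.09 g/mol

98.09 g/mol


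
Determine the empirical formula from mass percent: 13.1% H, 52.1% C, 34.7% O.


Assume 100 g sample. Moles of each element:
  H: 13.1/1.008 = 12.996 mol
  C: 52.1/12.01 = 4.338 mol
  O: 34.7/16.0 = 2.169 mol
Divide by smallest (2.169):
  H: 12.996/2.169 = 5.99
  C: 4.338/2.169 = 2.0
  O: 2.169/2.169 = 1.0
Empirical formula: C2H6O

C2H6O


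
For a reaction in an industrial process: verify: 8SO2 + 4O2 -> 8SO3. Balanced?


Equation: 8SO2 + 4O2 -> 8SO3
Check atoms: O: 24=24, S: 8=8
Balanced

Yes, balanced


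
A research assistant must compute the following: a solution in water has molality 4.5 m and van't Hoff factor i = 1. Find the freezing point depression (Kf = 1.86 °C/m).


ΔTf = Kf × m × i
= 1.86 × 4.5 × 1
= 8.37 °C

8.37 °C


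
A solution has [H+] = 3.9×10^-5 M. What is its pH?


pH = -log10([H+]) = -log10(3.9×10^-5)
= 5 - log10(3.9)
= 5 - 0.59
= 4.41

4.41


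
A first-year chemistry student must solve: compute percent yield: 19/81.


% yield = actual/theoretical × 100
= 19/81 × 100
= 23.46%

23.46%


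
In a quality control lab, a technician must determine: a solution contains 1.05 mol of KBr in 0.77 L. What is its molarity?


M = n/V = 1.05/0.77 = 1.364 mol/L

1.364 M


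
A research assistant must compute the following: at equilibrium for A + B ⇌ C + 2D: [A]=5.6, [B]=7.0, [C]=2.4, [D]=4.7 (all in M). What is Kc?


Kc = [C][D]^2/([A][B])
= (2.4^1 × 4.7^2)/(5.6^1 × 7.0^1)
= 53.016/39.2
= 1.352

1.352


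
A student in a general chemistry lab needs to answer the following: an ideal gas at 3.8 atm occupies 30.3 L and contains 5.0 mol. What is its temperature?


PV = nRT  (R = 0.08206 L·atm/(mol·K))
T = PV/(nR) = 3.8×30.3/(5.0×0.08206)
= 115.14/0.410300
= 280.62 K

280.62 K


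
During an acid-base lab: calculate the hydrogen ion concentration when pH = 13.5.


[H+] = 10^(-pH) = 10^(-13.5)
= 3.16×10^-14 M

3.16×10^-14 M


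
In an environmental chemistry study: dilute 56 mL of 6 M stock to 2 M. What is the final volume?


C1V1 = C2V2
6 × 56 = 2 × V2
V2 = 336/2 = 168.0 mL

168.0 mL


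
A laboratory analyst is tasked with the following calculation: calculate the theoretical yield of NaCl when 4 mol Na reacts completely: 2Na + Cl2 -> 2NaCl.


Mole ratio NaCl:Na = 2:2
n(NaCl) = 4 × 2/2 = 4.000 mol
mass = 4.000 × 58.44 = 233.76 g

233.76 g


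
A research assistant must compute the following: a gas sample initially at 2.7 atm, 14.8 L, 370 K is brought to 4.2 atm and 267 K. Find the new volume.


P1V1/T1 = P2V2/T2
V2 = P1V1T2/(T1P2)
= 2.7×14.8×267/(370×4.2)
= 6.866 L

6.866 L


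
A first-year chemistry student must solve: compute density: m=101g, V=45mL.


ρ = mass/volume
= 101/45
= 2.244 g/mL

2.244 g/mL


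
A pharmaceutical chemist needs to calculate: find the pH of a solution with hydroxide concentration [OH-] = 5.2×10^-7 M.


pOH = -log10([OH-]) = -log10(5.2×10^-7)
= 7 - log10(5.2) = 6.28
pH = 14 - pOH = 14 - 6.28 = 7.72

7.72


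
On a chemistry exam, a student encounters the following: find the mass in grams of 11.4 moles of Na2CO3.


M(Na2CO3) = 105.99 g/mol
mass = n × M = 11.4 × 105.99 = 1208.29 g

1208.29 g


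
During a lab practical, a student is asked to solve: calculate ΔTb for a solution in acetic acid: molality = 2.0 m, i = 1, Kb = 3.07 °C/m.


ΔTb = Kb × m × i
= 3.07 × 2.0 × 1
= 6.14 °C

6.14 °C


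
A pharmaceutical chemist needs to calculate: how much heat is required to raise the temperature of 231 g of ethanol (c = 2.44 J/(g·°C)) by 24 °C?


q = mcΔT = 231 × 2.44 × 24
= 13527.36 J

13527.36 J


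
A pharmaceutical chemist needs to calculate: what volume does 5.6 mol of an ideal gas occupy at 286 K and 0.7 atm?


PV = nRT  (R = 0.08206 L·atm/(mol·K))
V = nRT/P = 5.6×0.08206×286/0.7
= 187.753 L

187.753 L


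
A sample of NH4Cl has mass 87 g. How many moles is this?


M(NH4Cl) = 53.49 g/mol
n = mass/M = 87/53.49 = 1.6265 mol

1.6265 mol


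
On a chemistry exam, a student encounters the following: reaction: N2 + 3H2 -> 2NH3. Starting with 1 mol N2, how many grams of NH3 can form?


Mole ratio NH3:N2 = 2:1
n(NH3) = 1 × 2/1 = 2.000 mol
mass = 2.000 × 17.03 = 34.06 g

34.06 g


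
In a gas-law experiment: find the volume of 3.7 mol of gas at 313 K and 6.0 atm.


PV = nRT  (R = 0.08206 L·atm/(mol·K))
V = nRT/P = 3.7×0.08206×313/6.0
= 15.839 L

15.839 L


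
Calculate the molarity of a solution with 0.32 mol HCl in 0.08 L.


M = n/V = 0.32/0.08 = 4.000 mol/L

4.000 M


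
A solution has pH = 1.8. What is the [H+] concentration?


[H+] = 10^(-pH) = 10^(-1.8)
= 1.58×10^-2 M

1.58×10^-2 M


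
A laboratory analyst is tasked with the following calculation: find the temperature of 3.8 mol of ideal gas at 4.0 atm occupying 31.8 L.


PV = nRT  (R = 0.08206 L·atm/(mol·K))
T = PV/(nR) = 4.0×31.8/(3.8×0.08206)
= 127.20/0.311828
= 407.92 K

407.92 K


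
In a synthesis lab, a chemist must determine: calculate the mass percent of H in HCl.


M(HCl) = 1×1.008 + 1×35.45 = 36.458 g/mol
Mass of H = 1 × 1.008 = 1.008 g/mol
% H = 1.008/36.458 × 100 = 2.76%

2.76%


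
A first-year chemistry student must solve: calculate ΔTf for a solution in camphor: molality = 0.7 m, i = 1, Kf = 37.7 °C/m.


ΔTf = Kf × m × i
= 37.7 × 0.7 × 1
= 26.39 °C

26.39 °C


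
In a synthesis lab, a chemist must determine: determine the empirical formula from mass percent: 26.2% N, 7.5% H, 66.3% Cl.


Assume 100 g sample. Moles of each element:
  N: 26.2/14.01 = 1.87 mol
  H: 7.5/1.008 = 7.44 mol
  Cl: 66.3/35.45 = 1.87 mol
Divide by smallest (1.87):
  N: 1.87/1.87 = 1.0
  H: 7.44/1.87 = 3.98
  Cl: 1.87/1.87 = 1.0
Empirical formula: NH4Cl

NH4Cl


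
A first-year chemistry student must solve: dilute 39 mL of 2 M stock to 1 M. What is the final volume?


C1V1 = C2V2
2 × 39 = 1 × V2
V2 = 78/1 = 78.0 mL

78.0 mL


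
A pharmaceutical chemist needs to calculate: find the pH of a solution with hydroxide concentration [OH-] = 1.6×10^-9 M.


pOH = -log10([OH-]) = -log10(1.6×10^-9)
= 9 - log10(1.6) = 8.8
pH = 14 - pOH = 14 - 8.8 = 5.2

5.2


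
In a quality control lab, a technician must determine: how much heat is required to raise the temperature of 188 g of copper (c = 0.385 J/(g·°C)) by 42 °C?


q = mcΔT = 188 × 0.385 × 42
= 3039.96 J

3039.96 J


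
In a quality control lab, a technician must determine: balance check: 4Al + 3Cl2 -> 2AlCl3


Equation: 4Al + 3Cl2 -> 2AlCl3
Check atoms: Al: 4≠2, Cl: 6=6
Not balanced

No, not balanced


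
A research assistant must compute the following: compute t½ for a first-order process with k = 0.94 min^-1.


t½ = ln2/k = 0.693147/(0.94 min^-1)
= 0.7374 min

0.7374 min


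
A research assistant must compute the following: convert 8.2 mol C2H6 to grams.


M(C2H6) = 30.07 g/mol
mass = n × M = 8.2 × 30.07 = 246.57 g

246.57 g


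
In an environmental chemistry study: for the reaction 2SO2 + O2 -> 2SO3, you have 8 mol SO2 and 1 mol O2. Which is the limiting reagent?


Mole ratio available / coefficient:
  SO2: 8/2 = 4.000
  O2: 1/1 = 1.000
Smaller ratio is limiting.

O2


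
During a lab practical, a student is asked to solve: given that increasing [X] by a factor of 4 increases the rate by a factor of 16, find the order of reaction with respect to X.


rate ∝ [X]^n
4^n = 16 → n = 2
Order in X: 2

2


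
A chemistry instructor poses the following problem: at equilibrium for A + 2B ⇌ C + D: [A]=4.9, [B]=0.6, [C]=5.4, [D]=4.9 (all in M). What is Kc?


Kc = [C][D]/([A][B]^2)
= (5.4^1 × 4.9^1)/(4.9^1 × 0.6^2)
= 26.46/1.764
= 15.00

15.00


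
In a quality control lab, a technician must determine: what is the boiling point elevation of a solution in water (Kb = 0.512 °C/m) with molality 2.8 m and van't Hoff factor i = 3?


ΔTb = Kb × m × i
= 0.512 × 2.8 × 3
= 4.3008 °C

4.3008 °C


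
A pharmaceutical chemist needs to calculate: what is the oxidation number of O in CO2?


O is usually -2
Oxidation number: -2

-2


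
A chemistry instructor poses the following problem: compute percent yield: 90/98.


% yield = actual/theoretical × 100
= 90/98 × 100
= 91.84%

91.84%


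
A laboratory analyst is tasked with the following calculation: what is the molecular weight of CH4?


M(CH4) = 1×12.01 + 4×1.008
= 12.01 + 4.03
= 16.04 g/mol

16.04 g/mol


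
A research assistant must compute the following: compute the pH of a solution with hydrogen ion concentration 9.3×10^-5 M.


pH = -log10([H+]) = -log10(9.3×10^-5)
= 5 - log10(9.3)
= 5 - 0.97
= 4.03

4.03


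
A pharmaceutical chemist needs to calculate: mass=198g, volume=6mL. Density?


ρ = mass/volume
= 198/6
= 33.0 g/mL

33.0 g/mL


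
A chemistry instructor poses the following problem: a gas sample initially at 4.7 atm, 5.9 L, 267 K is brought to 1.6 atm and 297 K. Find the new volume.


P1V1/T1 = P2V2/T2
V2 = P1V1T2/(T1P2)
= 4.7×5.9×297/(267×1.6)
= 19.279 L

19.279 L


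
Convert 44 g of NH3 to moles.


M(NH3) = 17.03 g/mol
n = mass/M = 44/17.03 = 2.5837 mol

2.5837 mol


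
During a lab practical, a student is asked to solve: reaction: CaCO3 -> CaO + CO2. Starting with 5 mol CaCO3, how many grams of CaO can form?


Mole ratio CaO:CaCO3 = 1:1
n(CaO) = 5 × 1/1 = 5.000 mol
mass = 5.000 × 56.08 = 280.4 g

280.4 g


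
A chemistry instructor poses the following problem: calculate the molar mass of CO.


M(CO) = 1×12.01 + 1×16.0
= 12.01 + 16.0
= 28.01 g/mol

28.01 g/mol


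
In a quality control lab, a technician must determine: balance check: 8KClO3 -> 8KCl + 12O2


Equation: 8KClO3 -> 8KCl + 12O2
Check atoms: Cl: 8=8, K: 8=8, O: 24=24
Balanced

Yes, balanced


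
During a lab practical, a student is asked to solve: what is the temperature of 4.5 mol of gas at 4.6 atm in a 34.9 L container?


PV = nRT  (R = 0.08206 L·atm/(mol·K))
T = PV/(nR) = 4.6×34.9/(4.5×0.08206)
= 160.54/0.369270
= 434.75 K

434.75 K


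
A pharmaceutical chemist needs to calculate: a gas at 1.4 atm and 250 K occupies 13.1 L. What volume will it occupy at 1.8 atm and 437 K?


P1V1/T1 = P2V2/T2
V2 = P1V1T2/(T1P2)
= 1.4×13.1×437/(250×1.8)
= 17.81 L

17.81 L


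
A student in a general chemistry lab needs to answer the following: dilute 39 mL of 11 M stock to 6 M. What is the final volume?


C1V1 = C2V2
11 × 39 = 6 × V2
V2 = 429/6 = 71.5 mL

71.5 mL


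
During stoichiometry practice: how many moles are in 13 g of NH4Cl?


M(NH4Cl) = 53.49 g/mol
n = mass/M = 13/53.49 = 0.243 mol

0.243 mol


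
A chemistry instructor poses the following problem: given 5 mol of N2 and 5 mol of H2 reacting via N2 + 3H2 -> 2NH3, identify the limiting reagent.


Mole ratio available / coefficient:
  N2: 5/1 = 5.000
  H2: 5/3 = 1.667
Smaller ratio is limiting.

H2


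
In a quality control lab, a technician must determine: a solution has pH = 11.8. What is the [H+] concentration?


[H+] = 10^(-pH) = 10^(-11.8)
= 1.58×10^-12 M

1.58×10^-12 M


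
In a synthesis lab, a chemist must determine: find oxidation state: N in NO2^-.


x + 2(-2) = -1, so x = +3
Oxidation number: +3

+3


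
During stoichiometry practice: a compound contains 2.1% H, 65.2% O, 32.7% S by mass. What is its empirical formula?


Assume 100 g sample. Moles of each element:
  H: 2.1/1.008 = 2.083 mol
  O: 65.2/16.0 = 4.075 mol
  S: 32.7/32.07 = 1.02 mol
Divide by smallest (1.02):
  H: 2.083/1.02 = 2.04
  O: 4.075/1.02 = 4.0
  S: 1.02/1.02 = 1.0
Empirical formula: H2SO4

H2SO4


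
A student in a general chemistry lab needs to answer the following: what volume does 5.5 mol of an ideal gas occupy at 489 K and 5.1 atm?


PV = nRT  (R = 0.08206 L·atm/(mol·K))
V = nRT/P = 5.5×0.08206×489/5.1
= 43.275 L

43.275 L


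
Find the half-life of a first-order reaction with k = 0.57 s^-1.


t½ = ln2/k = 0.693147/(0.57 s^-1)
= 1.216 s

1.216 s


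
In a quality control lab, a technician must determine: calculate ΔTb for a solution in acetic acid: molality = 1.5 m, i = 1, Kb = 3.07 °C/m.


ΔTb = Kb × m × i
= 3.07 × 1.5 × 1
= 4.605 °C

4.605 °C


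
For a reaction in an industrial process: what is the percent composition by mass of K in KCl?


M(KCl) = 1×39.1 + 1×35.45 = 74.55 g/mol
Mass of K = 1 × 39.1 = 39.10 g/mol
% K = 39.10/74.55 × 100 = 52.45%

52.45%


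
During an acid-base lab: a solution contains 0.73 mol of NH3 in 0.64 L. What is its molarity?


M = n/V = 0.73/0.64 = 1.141 mol/L

1.141 M


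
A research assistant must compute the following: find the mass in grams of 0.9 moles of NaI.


M(NaI) = 149.89 g/mol
mass = n × M = 0.9 × 149.89 = 134.90 g

134.90 g


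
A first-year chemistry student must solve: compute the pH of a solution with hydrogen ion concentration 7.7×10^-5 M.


pH = -log10([H+]) = -log10(7.7×10^-5)
= 5 - log10(7.7)
= 5 - 0.89
= 4.11

4.11


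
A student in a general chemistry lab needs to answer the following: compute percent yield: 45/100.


% yield = actual/theoretical × 100
= 45/100 × 100
= 45.0%

45.0%


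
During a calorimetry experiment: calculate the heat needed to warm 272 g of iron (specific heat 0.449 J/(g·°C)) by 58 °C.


q = mcΔT = 272 × 0.449 × 58
= 7083.42 J

7083.42 J


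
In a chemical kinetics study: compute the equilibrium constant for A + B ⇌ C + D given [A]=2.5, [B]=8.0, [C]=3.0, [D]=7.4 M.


Kc = [C][D]/([A][B])
= (3.0^1 × 7.4^1)/(2.5^1 × 8.0^1)
= 22.2/20
= 1.110

1.110


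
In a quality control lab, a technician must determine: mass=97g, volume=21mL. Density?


ρ = mass/volume
= 97/21
= 4.619 g/mL

4.619 g/mL


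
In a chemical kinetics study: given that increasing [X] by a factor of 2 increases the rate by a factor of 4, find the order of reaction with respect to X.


rate ∝ [X]^n
2^n = 4 → n = 2
Order in X: 2

2


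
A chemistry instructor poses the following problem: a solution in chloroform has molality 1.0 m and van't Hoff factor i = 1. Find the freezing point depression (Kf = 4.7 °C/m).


ΔTf = Kf × m × i
= 4.7 × 1.0 × 1
= 4.7 °C

4.7 °C


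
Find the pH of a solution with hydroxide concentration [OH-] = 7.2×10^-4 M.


pOH = -log10([OH-]) = -log10(7.2×10^-4)
= 4 - log10(7.2) = 3.14
pH = 14 - pOH = 14 - 3.14 = 10.86

10.86


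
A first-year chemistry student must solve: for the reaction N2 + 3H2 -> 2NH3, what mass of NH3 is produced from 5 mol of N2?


Mole ratio NH3:N2 = 2:1
n(NH3) = 5 × 2/1 = 10.000 mol
mass = 10.000 × 17.03 = 170.3 g

170.3 g


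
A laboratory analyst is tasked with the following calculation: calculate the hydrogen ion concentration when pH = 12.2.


[H+] = 10^(-pH) = 10^(-12.2)
= 6.31×10^-13 M

6.31×10^-13 M


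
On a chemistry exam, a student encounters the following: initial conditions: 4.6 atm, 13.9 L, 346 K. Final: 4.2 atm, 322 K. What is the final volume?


P1V1/T1 = P2V2/T2
V2 = P1V1T2/(T1P2)
= 4.6×13.9×322/(346×4.2)
= 14.168 L

14.168 L


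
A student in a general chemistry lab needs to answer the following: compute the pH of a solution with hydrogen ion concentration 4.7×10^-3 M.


pH = -log10([H+]) = -log10(4.7×10^-3)
= 3 - log10(4.7)
= 3 - 0.67
= 2.33

2.33


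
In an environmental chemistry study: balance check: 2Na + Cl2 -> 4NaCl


Equation: 2Na + Cl2 -> 4NaCl
Check atoms: Cl: 2≠4, Na: 2≠4
Not balanced

No, not balanced


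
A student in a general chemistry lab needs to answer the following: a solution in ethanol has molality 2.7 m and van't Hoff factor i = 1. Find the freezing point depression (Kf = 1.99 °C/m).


ΔTf = Kf × m × i
= 1.99 × 2.7 × 1
= 5.373 °C

5.373 °C


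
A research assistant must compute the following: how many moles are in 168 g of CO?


M(CO) = 28.01 g/mol
n = mass/M = 168/28.01 = 5.9979 mol

5.9979 mol


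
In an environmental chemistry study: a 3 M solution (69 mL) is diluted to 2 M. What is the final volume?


C1V1 = C2V2
3 × 69 = 2 × V2
V2 = 207/2 = 103.5 mL

103.5 mL


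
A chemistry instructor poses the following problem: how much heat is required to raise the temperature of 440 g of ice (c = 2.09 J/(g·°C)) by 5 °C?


q = mcΔT = 440 × 2.09 × 5
= 4598.00 J

4598.00 J


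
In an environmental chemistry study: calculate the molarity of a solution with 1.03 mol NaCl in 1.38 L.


M = n/V = 1.03/1.38 = 0.746 mol/L

0.746 M


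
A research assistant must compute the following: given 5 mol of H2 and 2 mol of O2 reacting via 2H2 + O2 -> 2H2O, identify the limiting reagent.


Mole ratio available / coefficient:
  H2: 5/2 = 2.500
  O2: 2/1 = 2.000
Smaller ratio is limiting.

O2


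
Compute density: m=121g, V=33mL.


ρ = mass/volume
= 121/33
= 3.667 g/mL

3.667 g/mL


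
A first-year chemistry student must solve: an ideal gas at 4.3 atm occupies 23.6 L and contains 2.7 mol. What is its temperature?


PV = nRT  (R = 0.08206 L·atm/(mol·K))
T = PV/(nR) = 4.3×23.6/(2.7×0.08206)
= 101.48/0.221562
= 458.02 K

458.02 K


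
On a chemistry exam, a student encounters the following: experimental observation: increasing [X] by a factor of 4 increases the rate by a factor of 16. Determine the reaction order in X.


rate ∝ [X]^n
4^n = 16 → n = 2
Order in X: 2

2


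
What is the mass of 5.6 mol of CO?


M(CO) = 28.01 g/mol
mass = n × M = 5.6 × 28.01 = 156.86 g

156.86 g


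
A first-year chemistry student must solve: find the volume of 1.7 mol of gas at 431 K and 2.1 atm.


PV = nRT  (R = 0.08206 L·atm/(mol·K))
V = nRT/P = 1.7×0.08206×431/2.1
= 28.631 L

28.631 L


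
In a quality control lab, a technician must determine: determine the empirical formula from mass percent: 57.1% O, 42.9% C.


Assume 100 g sample. Moles of each element:
  O: 57.1/16.0 = 3.569 mol
  C: 42.9/12.01 = 3.572 mol
Divide by smallest (3.569):
  O: 3.569/3.569 = 1.0
  C: 3.572/3.569 = 1.0
Empirical formula: CO

CO


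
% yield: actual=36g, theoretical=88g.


% yield = actual/theoretical × 100
= 36/88 × 100
= 40.91%

40.91%


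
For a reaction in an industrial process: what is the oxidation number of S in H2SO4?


2(+1) + x + 4(-2) = 0, so x = +6
Oxidation number: +6

+6


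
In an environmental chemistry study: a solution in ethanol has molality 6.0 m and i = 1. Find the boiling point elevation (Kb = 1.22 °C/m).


ΔTb = Kb × m × i
= 1.22 × 6.0 × 1
= 7.32 °C

7.32 °C


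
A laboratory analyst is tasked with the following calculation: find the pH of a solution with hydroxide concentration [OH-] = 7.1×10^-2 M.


pOH = -log10([OH-]) = -log10(7.1×10^-2)
= 2 - log10(7.1) = 1.15
pH = 14 - pOH = 14 - 1.15 = 12.85

12.85


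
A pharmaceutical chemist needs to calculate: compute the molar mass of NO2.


M(NO2) = 1×14.01 + 2×16.0
= 14.01 + 32.0
= 46.01 g/mol

46.01 g/mol


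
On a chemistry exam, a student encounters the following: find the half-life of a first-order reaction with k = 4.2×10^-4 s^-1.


t½ = ln2/k = 0.693147/(4.2×10^-4 s^-1)
= 1650 s

1650 s


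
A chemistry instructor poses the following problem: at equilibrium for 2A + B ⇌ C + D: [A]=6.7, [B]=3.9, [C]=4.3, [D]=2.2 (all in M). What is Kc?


Kc = [C][D]/([A]^2[B])
= (4.3^1 × 2.2^1)/(6.7^2 × 3.9^1)
= 9.46/175.071
= 0.05404

0.05404


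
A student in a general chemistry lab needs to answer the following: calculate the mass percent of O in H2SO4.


M(H2SO4) = 2×1.008 + 1×32.07 + 4×16.0 = 98.086 g/mol
Mass of O = 4 × 16.0 = 64.00 g/mol
% O = 64.00/98.086 × 100 = 65.25%

65.25%


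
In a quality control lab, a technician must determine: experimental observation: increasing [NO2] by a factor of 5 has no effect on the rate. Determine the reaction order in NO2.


rate ∝ [NO2]^n
rate ∝ [NO2]^0
Order in NO2: 0

0


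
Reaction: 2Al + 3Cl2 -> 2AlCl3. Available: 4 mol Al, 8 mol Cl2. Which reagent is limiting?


Mole ratio available / coefficient:
  Al: 4/2 = 2.000
  Cl2: 8/3 = 2.667
Smaller ratio is limiting.

Al


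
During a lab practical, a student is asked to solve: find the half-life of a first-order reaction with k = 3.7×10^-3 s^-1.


t½ = ln2/k = 0.693147/(3.7×10^-3 s^-1)
= 187.3 s

187.3 s


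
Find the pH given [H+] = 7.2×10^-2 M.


pH = -log10([H+]) = -log10(7.2×10^-2)
= 2 - log10(7.2)
= 2 - 0.86
= 1.14

1.14


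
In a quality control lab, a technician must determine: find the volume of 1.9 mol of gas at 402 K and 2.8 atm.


PV = nRT  (R = 0.08206 L·atm/(mol·K))
V = nRT/P = 1.9×0.08206×402/2.8
= 22.385 L

22.385 L


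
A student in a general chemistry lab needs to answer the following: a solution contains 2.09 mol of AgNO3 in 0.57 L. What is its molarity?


M = n/V = 2.09/0.57 = 3.667 mol/L

3.667 M


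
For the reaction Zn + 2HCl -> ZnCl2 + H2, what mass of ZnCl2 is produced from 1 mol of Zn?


Mole ratio ZnCl2:Zn = 1:1
n(ZnCl2) = 1 × 1/1 = 1.000 mol
mass = 1.000 × 136.28 = 136.28 g

136.28 g


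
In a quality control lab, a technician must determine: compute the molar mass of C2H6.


M(C2H6) = 2×12.01 + 6×1.008
= 24.02 + 6.05
= 30.07 g/mol

30.07 g/mol


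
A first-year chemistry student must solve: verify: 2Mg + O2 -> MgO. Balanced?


Equation: 2Mg + O2 -> MgO
Check atoms: Mg: 2≠1, O: 2≠1
Not balanced

No, not balanced


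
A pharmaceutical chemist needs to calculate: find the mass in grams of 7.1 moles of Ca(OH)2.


M(Ca(OH)2) = 74.1 g/mol
mass = n × M = 7.1 × 74.1 = 526.11 g

526.11 g


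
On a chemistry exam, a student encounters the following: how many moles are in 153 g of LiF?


M(LiF) = 25.94 g/mol
n = mass/M = 153/25.94 = 5.8982 mol

5.8982 mol


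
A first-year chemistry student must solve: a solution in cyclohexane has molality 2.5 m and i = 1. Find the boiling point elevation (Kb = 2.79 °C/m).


ΔTb = Kb × m × i
= 2.79 × 2.5 × 1
= 6.975 °C

6.975 °C


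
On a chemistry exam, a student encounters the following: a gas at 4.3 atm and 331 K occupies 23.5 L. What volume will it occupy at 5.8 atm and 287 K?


P1V1/T1 = P2V2/T2
V2 = P1V1T2/(T1P2)
= 4.3×23.5×287/(331×5.8)
= 15.106 L

15.106 L


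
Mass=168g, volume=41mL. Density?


ρ = mass/volume
= 168/41
= 4.098 g/mL

4.098 g/mL


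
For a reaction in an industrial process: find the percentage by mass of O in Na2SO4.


M(Na2SO4) = 2×22.99 + 1×32.07 + 4×16.0 = 142.05 g/mol
Mass of O = 4 × 16.0 = 64.00 g/mol
% O = 64.00/142.05 × 100 = 45.05%

45.05%


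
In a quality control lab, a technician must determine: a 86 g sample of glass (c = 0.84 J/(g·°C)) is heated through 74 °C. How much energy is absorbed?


q = mcΔT = 86 × 0.84 × 74
= 5345.76 J

5345.76 J


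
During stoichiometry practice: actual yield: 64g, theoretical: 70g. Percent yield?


% yield = actual/theoretical × 100
= 64/70 × 100
= 91.43%

91.43%


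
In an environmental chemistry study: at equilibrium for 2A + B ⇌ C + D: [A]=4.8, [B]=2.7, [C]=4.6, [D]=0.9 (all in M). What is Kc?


Kc = [C][D]/([A]^2[B])
= (4.6^1 × 0.9^1)/(4.8^2 × 2.7^1)
= 4.14/62.208
= 0.06655

0.06655


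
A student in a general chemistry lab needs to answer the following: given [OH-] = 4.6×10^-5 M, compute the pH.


pOH = -log10([OH-]) = -log10(4.6×10^-5)
= 5 - log10(4.6) = 4.34
pH = 14 - pOH = 14 - 4.34 = 9.66

9.66


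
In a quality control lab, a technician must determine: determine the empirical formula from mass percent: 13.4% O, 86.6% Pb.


Assume 100 g sample. Moles of each element:
  O: 13.4/16.0 = 0.838 mol
  Pb: 86.6/207.2 = 0.418 mol
Divide by smallest (0.418):
  O: 0.838/0.418 = 2.0
  Pb: 0.418/0.418 = 1.0
Empirical formula: PbO2

PbO2


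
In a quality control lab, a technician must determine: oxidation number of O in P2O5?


O is usually -2
Oxidation number: -2

-2


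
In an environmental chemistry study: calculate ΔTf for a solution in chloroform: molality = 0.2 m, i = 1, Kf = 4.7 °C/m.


ΔTf = Kf × m × i
= 4.7 × 0.2 × 1
= 0.94 °C

0.94 °C


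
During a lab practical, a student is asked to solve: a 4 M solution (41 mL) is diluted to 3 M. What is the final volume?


C1V1 = C2V2
4 × 41 = 3 × V2
V2 = 164/3 = 54.67 mL

54.67 mL


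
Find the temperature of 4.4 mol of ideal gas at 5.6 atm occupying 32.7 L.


PV = nRT  (R = 0.08206 L·atm/(mol·K))
T = PV/(nR) = 5.6×32.7/(4.4×0.08206)
= 183.12/0.361064
= 507.17 K

507.17 K


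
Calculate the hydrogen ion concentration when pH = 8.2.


[H+] = 10^(-pH) = 10^(-8.2)
= 6.31×10^-9 M

6.31×10^-9 M


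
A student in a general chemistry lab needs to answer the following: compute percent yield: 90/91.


% yield = actual/theoretical × 100
= 90/91 × 100
= 98.9%

98.9%


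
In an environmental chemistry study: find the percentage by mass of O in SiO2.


M(SiO2) = 1×28.09 + 2×16.0 = 60.09 g/mol
Mass of O = 2 × 16.0 = 32.00 g/mol
% O = 32.00/60.09 × 100 = 53.25%

53.25%


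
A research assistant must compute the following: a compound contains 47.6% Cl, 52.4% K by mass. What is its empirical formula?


Assume 100 g sample. Moles of each element:
  Cl: 47.6/35.45 = 1.343 mol
  K: 52.4/39.1 = 1.34 mol
Divide by smallest (1.34):
  Cl: 1.343/1.34 = 1.0
  K: 1.34/1.34 = 1.0
Empirical formula: KCl

KCl


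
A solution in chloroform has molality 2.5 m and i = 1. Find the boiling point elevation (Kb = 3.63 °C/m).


ΔTb = Kb × m × i
= 3.63 × 2.5 × 1
= 9.075 °C

9.075 °C


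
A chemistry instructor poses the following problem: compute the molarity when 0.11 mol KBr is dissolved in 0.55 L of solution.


M = n/V = 0.11/0.55 = 0.200 mol/L

0.200 M


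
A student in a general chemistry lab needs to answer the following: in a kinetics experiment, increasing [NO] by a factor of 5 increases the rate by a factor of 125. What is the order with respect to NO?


rate ∝ [NO]^n
5^n = 125 → n = 3
Order in NO: 3

3


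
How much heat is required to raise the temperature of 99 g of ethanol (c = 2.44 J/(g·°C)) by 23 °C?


q = mcΔT = 99 × 2.44 × 23
= 5555.88 J

5555.88 J


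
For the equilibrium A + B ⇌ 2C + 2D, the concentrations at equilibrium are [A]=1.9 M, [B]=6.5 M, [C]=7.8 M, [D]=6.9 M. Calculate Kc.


Kc = [C]^2[D]^2/([A][B])
= (7.8^2 × 6.9^2)/(1.9^1 × 6.5^1)
= 2896.5924/12.35
= 234.5

234.5


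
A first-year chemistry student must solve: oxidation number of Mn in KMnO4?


(+1) + x + 4(-2) = 0, so x = +7
Oxidation number: +7

+7


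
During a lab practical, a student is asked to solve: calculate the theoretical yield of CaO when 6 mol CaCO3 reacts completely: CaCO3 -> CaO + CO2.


Mole ratio CaO:CaCO3 = 1:1
n(CaO) = 6 × 1/1 = 6.000 mol
mass = 6.000 × 56.08 = 336.48 g

336.48 g


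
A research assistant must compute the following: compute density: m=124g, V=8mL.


ρ = mass/volume
= 124/8
= 15.5 g/mL

15.5 g/mL


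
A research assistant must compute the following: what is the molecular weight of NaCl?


M(NaCl) = 1×22.99 + 1×35.45
= 22.99 + 35.45
= 58.44 g/mol

58.44 g/mol


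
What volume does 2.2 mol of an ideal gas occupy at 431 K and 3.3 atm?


PV = nRT  (R = 0.08206 L·atm/(mol·K))
V = nRT/P = 2.2×0.08206×431/3.3
= 23.579 L

23.579 L


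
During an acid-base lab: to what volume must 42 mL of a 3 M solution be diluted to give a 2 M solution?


C1V1 = C2V2
3 × 42 = 2 × V2
V2 = 126/2 = 63.0 mL

63.0 mL


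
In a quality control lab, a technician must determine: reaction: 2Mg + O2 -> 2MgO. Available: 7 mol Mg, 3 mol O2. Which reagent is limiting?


Mole ratio available / coefficient:
  Mg: 7/2 = 3.500
  O2: 3/1 = 3.000
Smaller ratio is limiting.

O2


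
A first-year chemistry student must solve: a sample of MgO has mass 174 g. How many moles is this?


M(MgO) = 40.31 g/mol
n = mass/M = 174/40.31 = 4.3165 mol

4.3165 mol


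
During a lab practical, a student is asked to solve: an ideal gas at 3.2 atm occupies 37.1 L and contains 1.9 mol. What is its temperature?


PV = nRT  (R = 0.08206 L·atm/(mol·K))
T = PV/(nR) = 3.2×37.1/(1.9×0.08206)
= 118.72/0.155914
= 761.45 K

761.45 K


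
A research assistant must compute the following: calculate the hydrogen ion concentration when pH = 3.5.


[H+] = 10^(-pH) = 10^(-3.5)
= 3.16×10^-4 M

3.16×10^-4 M


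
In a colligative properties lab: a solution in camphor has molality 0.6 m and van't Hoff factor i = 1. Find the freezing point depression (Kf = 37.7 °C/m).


ΔTf = Kf × m × i
= 37.7 × 0.6 × 1
= 22.62 °C

22.62 °C


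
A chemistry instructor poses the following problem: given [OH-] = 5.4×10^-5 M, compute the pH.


pOH = -log10([OH-]) = -log10(5.4×10^-5)
= 5 - log10(5.4) = 4.27
pH = 14 - pOH = 14 - 4.27 = 9.73

9.73


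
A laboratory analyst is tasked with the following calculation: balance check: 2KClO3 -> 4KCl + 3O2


Equation: 2KClO3 -> 4KCl + 3O2
Check atoms: Cl: 2≠4, K: 2≠4, O: 6=6
Not balanced

No, not balanced


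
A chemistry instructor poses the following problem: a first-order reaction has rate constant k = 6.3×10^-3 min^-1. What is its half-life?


t½ = ln2/k = 0.693147/(6.3×10^-3 min^-1)
= 110.0 min

110.0 min


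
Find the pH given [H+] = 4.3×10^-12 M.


pH = -log10([H+]) = -log10(4.3×10^-12)
= 12 - log10(4.3)
= 12 - 0.63
= 11.37

11.37


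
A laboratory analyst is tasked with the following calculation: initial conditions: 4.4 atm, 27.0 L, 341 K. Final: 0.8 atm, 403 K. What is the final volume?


P1V1/T1 = P2V2/T2
V2 = P1V1T2/(T1P2)
= 4.4×27.0×403/(341×0.8)
= 175.5 L

175.5 L


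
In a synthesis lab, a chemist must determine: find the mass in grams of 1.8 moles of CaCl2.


M(CaCl2) = 110.98 g/mol
mass = n × M = 1.8 × 110.98 = 199.76 g

199.76 g


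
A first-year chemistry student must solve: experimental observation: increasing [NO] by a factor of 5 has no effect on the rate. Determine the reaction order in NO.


rate ∝ [NO]^n
rate ∝ [NO]^0
Order in NO: 0

0


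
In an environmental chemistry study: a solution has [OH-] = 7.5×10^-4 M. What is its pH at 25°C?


pOH = -log10([OH-]) = -log10(7.5×10^-4)
= 4 - log10(7.5) = 3.12
pH = 14 - pOH = 14 - 3.12 = 10.88

10.88


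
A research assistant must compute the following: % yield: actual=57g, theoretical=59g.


% yield = actual/theoretical × 100
= 57/59 × 100
= 96.61%

96.61%


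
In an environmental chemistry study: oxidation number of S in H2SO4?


2(+1) + x + 4(-2) = 0, so x = +6
Oxidation number: +6

+6


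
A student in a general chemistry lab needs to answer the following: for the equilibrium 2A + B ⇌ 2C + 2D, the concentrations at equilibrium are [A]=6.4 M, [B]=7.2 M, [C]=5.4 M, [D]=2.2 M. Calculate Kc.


Kc = [C]^2[D]^2/([A]^2[B])
= (5.4^2 × 2.2^2)/(6.4^2 × 7.2^1)
= 141.1344/294.912
= 0.4786

0.4786


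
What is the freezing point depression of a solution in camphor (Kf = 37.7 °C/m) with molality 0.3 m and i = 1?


ΔTf = Kf × m × i
= 37.7 × 0.3 × 1
= 11.31 °C

11.31 °C


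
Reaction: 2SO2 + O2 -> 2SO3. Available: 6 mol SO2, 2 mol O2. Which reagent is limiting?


Mole ratio available / coefficient:
  SO2: 6/2 = 3.000
  O2: 2/1 = 2.000
Smaller ratio is limiting.

O2


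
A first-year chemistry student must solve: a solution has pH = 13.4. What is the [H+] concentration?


[H+] = 10^(-pH) = 10^(-13.4)
= 3.98×10^-14 M

3.98×10^-14 M


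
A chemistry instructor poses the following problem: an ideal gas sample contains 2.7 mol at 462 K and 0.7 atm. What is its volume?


PV = nRT  (R = 0.08206 L·atm/(mol·K))
V = nRT/P = 2.7×0.08206×462/0.7
= 146.231 L

146.231 L


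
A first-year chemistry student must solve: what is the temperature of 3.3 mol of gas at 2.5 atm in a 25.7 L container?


PV = nRT  (R = 0.08206 L·atm/(mol·K))
T = PV/(nR) = 2.5×25.7/(3.3×0.08206)
= 64.25/0.270798
= 237.26 K

237.26 K


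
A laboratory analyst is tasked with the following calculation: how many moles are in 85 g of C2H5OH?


M(C2H5OH) = 46.07 g/mol
n = mass/M = 85/46.07 = 1.845 mol

1.845 mol


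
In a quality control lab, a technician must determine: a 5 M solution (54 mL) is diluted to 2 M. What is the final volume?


C1V1 = C2V2
5 × 54 = 2 × V2
V2 = 270/2 = 135.0 mL

135.0 mL


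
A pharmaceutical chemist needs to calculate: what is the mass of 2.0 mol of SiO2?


M(SiO2) = 60.09 g/mol
mass = n × M = 2.0 × 60.09 = 120.18 g

120.18 g


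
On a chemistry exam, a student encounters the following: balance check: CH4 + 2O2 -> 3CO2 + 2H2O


Equation: CH4 + 2O2 -> 3CO2 + 2H2O
Check atoms: C: 1≠3, H: 4=4, O: 4≠8
Not balanced

No, not balanced


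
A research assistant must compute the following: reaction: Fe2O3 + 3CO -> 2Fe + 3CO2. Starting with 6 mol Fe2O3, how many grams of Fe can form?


Mole ratio Fe:Fe2O3 = 2:1
n(Fe) = 6 × 2/1 = 12.000 mol
mass = 12.000 × 55.85 = 670.2 g

670.2 g


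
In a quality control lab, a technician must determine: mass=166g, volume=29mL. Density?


ρ = mass/volume
= 166/29
= 5.724 g/mL

5.724 g/mL


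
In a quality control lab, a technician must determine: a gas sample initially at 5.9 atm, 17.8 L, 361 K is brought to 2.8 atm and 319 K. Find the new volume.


P1V1/T1 = P2V2/T2
V2 = P1V1T2/(T1P2)
= 5.9×17.8×319/(361×2.8)
= 33.143 L

33.143 L


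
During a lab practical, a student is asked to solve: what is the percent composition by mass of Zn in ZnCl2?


M(ZnCl2) = 1×65.38 + 2×35.45 = 136.28 g/mol
Mass of Zn = 1 × 65.38 = 65.38 g/mol
% Zn = 65.38/136.28 × 100 = 47.97%

47.97%


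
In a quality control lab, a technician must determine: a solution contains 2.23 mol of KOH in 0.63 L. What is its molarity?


M = n/V = 2.23/0.63 = 3.540 mol/L

3.540 M
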